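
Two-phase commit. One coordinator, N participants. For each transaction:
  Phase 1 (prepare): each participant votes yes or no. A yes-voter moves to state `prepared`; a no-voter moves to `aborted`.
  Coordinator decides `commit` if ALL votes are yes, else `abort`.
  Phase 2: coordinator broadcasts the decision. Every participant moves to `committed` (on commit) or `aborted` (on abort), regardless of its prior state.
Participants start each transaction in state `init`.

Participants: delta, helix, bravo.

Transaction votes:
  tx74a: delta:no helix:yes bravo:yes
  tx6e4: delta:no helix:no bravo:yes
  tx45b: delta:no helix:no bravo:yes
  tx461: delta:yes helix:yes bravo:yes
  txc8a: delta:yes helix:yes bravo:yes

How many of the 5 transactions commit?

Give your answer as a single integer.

Answer: 2

Derivation:
tx74a: no from delta -> abort (commits=0)
tx6e4: no from delta, helix -> abort (commits=0)
tx45b: no from delta, helix -> abort (commits=0)
tx461: all yes -> commit (commits=1)
txc8a: all yes -> commit (commits=2)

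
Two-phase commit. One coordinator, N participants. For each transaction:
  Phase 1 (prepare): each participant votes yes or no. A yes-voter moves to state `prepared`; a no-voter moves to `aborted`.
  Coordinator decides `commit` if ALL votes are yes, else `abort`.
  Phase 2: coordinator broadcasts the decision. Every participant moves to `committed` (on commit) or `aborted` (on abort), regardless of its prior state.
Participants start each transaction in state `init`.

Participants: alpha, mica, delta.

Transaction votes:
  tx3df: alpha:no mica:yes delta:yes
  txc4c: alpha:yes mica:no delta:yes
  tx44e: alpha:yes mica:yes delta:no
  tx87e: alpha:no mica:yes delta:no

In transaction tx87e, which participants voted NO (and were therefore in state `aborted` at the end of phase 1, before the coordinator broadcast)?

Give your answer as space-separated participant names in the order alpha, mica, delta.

Txn tx87e phase 1: alpha no -> aborted; mica yes -> prepared; delta no -> aborted

Answer: alpha delta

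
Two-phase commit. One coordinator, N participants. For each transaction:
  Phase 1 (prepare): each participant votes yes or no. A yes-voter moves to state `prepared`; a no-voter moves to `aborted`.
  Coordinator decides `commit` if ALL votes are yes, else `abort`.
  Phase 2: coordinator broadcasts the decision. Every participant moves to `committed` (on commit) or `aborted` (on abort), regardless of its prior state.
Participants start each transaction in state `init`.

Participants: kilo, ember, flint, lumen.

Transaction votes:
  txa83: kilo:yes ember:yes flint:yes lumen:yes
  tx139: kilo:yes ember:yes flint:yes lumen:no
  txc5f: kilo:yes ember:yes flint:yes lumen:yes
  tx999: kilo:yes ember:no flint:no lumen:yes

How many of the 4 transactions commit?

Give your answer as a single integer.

txa83: all yes -> commit (commits=1)
tx139: no from lumen -> abort (commits=1)
txc5f: all yes -> commit (commits=2)
tx999: no from ember, flint -> abort (commits=2)

Answer: 2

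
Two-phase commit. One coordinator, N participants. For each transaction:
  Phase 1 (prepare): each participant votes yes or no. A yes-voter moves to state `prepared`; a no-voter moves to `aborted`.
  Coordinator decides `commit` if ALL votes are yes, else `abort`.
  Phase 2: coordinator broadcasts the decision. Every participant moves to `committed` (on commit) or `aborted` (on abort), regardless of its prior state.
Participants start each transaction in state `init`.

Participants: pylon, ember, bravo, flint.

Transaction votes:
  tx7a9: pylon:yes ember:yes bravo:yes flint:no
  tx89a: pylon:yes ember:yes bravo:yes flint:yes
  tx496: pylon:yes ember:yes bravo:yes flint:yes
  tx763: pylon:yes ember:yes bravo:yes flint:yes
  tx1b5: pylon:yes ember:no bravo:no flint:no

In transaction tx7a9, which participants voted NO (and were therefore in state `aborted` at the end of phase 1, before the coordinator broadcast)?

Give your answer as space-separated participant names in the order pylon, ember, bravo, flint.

Txn tx7a9 phase 1: pylon yes -> prepared; ember yes -> prepared; bravo yes -> prepared; flint no -> aborted

Answer: flint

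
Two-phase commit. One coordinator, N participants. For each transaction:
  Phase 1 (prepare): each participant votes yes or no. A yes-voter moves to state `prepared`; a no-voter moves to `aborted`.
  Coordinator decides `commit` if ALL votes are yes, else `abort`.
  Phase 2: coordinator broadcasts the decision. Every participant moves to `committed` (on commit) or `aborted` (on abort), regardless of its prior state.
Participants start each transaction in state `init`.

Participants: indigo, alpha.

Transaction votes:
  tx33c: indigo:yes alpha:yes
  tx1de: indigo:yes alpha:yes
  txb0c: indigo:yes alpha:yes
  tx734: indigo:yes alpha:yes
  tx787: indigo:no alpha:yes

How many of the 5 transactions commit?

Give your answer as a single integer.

Answer: 4

Derivation:
tx33c: all yes -> commit (commits=1)
tx1de: all yes -> commit (commits=2)
txb0c: all yes -> commit (commits=3)
tx734: all yes -> commit (commits=4)
tx787: no from indigo -> abort (commits=4)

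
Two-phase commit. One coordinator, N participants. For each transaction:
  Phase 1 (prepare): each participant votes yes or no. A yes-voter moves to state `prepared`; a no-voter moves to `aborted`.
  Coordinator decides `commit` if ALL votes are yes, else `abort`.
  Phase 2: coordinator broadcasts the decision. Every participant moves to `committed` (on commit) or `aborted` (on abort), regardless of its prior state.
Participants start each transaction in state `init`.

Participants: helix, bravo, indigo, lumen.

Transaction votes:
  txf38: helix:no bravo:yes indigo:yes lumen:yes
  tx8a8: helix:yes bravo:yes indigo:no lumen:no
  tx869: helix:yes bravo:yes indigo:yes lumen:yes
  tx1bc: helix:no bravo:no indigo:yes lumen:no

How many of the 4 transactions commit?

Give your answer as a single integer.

txf38: no from helix -> abort (commits=0)
tx8a8: no from indigo, lumen -> abort (commits=0)
tx869: all yes -> commit (commits=1)
tx1bc: no from helix, bravo, lumen -> abort (commits=1)

Answer: 1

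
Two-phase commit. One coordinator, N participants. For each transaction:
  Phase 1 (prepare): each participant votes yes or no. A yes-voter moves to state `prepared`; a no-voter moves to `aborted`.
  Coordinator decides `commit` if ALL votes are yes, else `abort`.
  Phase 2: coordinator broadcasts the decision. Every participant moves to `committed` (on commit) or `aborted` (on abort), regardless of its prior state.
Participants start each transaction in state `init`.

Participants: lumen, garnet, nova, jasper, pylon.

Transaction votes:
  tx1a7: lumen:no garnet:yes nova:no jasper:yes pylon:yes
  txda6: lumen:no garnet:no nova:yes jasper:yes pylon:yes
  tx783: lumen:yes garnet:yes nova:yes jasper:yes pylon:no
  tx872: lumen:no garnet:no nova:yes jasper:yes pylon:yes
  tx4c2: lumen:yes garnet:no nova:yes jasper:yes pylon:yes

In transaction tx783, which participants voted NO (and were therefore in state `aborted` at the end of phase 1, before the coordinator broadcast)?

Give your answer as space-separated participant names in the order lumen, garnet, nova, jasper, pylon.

Txn tx783 phase 1: lumen yes -> prepared; garnet yes -> prepared; nova yes -> prepared; jasper yes -> prepared; pylon no -> aborted

Answer: pylon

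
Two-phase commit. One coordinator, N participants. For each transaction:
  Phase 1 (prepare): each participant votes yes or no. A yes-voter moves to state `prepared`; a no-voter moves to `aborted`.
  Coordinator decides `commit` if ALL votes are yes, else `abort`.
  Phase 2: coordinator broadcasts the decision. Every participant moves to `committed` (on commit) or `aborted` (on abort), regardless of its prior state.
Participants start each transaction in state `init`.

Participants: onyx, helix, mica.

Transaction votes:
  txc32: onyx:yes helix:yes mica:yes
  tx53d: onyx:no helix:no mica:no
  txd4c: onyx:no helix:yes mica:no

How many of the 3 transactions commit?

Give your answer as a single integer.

Answer: 1

Derivation:
txc32: all yes -> commit (commits=1)
tx53d: no from onyx, helix, mica -> abort (commits=1)
txd4c: no from onyx, mica -> abort (commits=1)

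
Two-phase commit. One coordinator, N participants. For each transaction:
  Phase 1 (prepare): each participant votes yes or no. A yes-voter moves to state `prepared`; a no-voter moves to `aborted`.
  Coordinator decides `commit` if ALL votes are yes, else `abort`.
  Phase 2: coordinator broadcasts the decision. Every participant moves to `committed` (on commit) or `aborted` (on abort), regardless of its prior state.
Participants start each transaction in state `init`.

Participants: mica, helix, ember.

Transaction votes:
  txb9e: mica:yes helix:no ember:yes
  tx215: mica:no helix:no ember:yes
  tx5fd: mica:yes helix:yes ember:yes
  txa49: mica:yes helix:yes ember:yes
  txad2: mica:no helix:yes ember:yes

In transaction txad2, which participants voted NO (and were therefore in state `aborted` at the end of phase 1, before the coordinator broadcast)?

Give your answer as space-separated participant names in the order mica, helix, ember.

Txn txad2 phase 1: mica no -> aborted; helix yes -> prepared; ember yes -> prepared

Answer: mica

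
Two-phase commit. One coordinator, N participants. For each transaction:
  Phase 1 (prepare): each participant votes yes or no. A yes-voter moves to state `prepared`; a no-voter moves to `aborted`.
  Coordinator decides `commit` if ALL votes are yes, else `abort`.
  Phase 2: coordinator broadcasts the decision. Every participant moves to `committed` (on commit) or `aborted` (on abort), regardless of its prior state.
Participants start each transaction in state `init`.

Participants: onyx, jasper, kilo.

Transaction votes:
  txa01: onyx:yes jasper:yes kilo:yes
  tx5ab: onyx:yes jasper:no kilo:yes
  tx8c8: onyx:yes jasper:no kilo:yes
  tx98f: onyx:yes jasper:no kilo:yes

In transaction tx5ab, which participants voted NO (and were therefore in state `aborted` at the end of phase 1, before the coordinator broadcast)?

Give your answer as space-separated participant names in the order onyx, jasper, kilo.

Answer: jasper

Derivation:
Txn tx5ab phase 1: onyx yes -> prepared; jasper no -> aborted; kilo yes -> prepared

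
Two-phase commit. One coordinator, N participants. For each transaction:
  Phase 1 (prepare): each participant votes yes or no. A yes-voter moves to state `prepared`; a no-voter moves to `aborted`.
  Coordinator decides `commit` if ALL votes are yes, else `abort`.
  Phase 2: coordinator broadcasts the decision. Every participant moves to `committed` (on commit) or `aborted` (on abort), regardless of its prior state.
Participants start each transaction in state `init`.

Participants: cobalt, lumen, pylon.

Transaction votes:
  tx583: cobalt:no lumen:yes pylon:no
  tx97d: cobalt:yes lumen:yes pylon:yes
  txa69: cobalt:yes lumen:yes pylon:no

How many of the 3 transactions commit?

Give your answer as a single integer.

Answer: 1

Derivation:
tx583: no from cobalt, pylon -> abort (commits=0)
tx97d: all yes -> commit (commits=1)
txa69: no from pylon -> abort (commits=1)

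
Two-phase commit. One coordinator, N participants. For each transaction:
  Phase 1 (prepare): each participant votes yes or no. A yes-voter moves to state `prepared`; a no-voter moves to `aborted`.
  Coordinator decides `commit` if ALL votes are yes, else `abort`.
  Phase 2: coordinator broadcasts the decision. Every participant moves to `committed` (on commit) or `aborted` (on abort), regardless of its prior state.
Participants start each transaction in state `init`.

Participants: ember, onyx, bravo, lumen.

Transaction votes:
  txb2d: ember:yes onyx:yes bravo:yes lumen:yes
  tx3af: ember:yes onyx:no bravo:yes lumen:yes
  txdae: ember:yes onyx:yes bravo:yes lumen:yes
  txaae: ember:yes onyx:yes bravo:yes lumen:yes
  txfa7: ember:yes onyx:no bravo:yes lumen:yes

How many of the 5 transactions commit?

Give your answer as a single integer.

txb2d: all yes -> commit (commits=1)
tx3af: no from onyx -> abort (commits=1)
txdae: all yes -> commit (commits=2)
txaae: all yes -> commit (commits=3)
txfa7: no from onyx -> abort (commits=3)

Answer: 3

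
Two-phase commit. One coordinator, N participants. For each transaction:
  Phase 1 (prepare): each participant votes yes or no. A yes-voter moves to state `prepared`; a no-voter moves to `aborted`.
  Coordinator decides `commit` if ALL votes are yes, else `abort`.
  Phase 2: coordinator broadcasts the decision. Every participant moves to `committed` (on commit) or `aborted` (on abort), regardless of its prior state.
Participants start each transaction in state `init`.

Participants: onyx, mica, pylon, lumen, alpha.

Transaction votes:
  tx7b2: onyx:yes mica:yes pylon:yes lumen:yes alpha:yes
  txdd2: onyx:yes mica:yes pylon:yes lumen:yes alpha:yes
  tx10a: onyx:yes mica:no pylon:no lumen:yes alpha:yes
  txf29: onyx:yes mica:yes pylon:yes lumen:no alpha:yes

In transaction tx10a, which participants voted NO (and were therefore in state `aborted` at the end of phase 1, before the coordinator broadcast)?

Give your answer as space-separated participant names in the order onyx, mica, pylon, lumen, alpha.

Answer: mica pylon

Derivation:
Txn tx10a phase 1: onyx yes -> prepared; mica no -> aborted; pylon no -> aborted; lumen yes -> prepared; alpha yes -> prepared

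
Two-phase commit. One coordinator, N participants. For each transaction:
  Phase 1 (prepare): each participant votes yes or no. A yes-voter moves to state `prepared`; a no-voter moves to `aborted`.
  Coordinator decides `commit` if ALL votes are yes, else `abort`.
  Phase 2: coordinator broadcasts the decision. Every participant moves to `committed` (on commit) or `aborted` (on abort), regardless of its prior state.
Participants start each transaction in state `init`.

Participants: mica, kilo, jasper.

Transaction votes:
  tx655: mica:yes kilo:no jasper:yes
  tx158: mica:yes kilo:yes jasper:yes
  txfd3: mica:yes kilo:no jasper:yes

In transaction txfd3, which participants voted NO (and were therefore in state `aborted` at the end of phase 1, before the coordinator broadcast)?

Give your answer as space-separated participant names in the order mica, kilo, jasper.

Txn txfd3 phase 1: mica yes -> prepared; kilo no -> aborted; jasper yes -> prepared

Answer: kilo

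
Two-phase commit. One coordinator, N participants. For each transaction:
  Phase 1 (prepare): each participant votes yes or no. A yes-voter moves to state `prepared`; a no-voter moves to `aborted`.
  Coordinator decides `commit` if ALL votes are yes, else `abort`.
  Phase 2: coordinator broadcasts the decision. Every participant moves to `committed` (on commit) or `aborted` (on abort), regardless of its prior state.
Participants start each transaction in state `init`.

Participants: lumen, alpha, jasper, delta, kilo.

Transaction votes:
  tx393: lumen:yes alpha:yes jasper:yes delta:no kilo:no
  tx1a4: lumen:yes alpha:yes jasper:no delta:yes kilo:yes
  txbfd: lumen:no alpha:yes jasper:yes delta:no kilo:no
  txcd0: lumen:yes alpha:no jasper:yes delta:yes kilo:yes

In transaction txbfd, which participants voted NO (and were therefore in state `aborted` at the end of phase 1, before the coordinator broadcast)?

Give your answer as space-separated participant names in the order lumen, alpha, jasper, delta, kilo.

Txn txbfd phase 1: lumen no -> aborted; alpha yes -> prepared; jasper yes -> prepared; delta no -> aborted; kilo no -> aborted

Answer: lumen delta kilo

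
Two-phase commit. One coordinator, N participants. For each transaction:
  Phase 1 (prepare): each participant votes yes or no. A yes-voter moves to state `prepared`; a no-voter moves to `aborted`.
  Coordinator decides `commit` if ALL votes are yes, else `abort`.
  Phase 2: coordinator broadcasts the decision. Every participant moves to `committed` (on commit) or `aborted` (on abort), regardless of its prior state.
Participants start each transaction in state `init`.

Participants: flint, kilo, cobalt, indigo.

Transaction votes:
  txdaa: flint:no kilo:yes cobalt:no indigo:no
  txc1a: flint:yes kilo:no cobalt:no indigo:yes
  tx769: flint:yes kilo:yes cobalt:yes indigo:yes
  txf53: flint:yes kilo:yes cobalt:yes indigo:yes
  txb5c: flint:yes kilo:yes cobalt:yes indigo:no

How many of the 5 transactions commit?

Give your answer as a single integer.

txdaa: no from flint, cobalt, indigo -> abort (commits=0)
txc1a: no from kilo, cobalt -> abort (commits=0)
tx769: all yes -> commit (commits=1)
txf53: all yes -> commit (commits=2)
txb5c: no from indigo -> abort (commits=2)

Answer: 2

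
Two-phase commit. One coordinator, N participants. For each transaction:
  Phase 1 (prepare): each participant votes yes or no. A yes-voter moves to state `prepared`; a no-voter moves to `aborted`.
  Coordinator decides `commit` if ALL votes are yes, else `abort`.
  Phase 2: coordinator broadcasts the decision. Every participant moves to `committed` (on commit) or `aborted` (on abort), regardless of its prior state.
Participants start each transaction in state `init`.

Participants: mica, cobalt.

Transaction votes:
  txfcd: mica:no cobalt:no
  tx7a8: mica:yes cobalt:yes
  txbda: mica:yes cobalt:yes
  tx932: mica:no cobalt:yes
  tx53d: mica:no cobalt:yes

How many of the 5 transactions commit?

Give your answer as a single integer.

txfcd: no from mica, cobalt -> abort (commits=0)
tx7a8: all yes -> commit (commits=1)
txbda: all yes -> commit (commits=2)
tx932: no from mica -> abort (commits=2)
tx53d: no from mica -> abort (commits=2)

Answer: 2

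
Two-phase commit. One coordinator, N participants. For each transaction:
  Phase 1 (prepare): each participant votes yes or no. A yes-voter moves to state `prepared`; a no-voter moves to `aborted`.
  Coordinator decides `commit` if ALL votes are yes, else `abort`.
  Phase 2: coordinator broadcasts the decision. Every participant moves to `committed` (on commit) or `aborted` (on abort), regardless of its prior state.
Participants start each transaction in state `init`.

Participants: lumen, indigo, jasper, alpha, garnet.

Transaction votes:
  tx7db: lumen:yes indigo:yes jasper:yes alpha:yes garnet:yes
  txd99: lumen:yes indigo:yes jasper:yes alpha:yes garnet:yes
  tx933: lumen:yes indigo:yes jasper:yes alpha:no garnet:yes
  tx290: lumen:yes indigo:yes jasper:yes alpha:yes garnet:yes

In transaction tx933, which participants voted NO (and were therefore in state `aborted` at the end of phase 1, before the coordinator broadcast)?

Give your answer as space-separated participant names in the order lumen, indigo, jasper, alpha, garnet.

Txn tx933 phase 1: lumen yes -> prepared; indigo yes -> prepared; jasper yes -> prepared; alpha no -> aborted; garnet yes -> prepared

Answer: alpha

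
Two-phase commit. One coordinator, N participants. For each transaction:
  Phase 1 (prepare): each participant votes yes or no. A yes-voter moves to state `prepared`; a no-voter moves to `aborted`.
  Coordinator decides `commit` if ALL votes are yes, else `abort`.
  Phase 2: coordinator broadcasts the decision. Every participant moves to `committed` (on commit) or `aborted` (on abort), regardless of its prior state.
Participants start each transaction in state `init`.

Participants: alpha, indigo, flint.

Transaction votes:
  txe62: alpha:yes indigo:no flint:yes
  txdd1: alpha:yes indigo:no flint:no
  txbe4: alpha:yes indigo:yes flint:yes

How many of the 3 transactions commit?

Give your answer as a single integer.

Answer: 1

Derivation:
txe62: no from indigo -> abort (commits=0)
txdd1: no from indigo, flint -> abort (commits=0)
txbe4: all yes -> commit (commits=1)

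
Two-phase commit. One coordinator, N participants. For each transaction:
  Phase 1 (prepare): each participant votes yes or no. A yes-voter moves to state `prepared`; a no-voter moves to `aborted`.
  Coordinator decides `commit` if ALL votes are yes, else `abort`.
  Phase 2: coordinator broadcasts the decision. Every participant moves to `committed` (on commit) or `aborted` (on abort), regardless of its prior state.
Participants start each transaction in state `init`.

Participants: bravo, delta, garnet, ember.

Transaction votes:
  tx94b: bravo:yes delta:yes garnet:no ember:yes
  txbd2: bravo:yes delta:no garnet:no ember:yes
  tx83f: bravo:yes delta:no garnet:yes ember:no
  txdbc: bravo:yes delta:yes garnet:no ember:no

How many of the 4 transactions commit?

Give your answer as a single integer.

Answer: 0

Derivation:
tx94b: no from garnet -> abort (commits=0)
txbd2: no from delta, garnet -> abort (commits=0)
tx83f: no from delta, ember -> abort (commits=0)
txdbc: no from garnet, ember -> abort (commits=0)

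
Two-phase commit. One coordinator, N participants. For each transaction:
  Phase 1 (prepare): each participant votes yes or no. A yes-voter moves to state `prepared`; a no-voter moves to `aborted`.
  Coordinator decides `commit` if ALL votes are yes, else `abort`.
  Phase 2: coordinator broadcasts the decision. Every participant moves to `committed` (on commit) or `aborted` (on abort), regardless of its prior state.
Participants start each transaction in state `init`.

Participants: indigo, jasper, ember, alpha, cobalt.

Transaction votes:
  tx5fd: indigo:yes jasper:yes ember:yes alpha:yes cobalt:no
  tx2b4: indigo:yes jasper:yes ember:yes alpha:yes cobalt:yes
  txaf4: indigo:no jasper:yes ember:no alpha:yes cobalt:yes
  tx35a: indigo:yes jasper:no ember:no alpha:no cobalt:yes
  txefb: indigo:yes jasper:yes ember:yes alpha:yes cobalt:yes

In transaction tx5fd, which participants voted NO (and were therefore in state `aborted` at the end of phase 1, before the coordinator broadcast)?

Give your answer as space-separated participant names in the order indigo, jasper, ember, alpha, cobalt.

Answer: cobalt

Derivation:
Txn tx5fd phase 1: indigo yes -> prepared; jasper yes -> prepared; ember yes -> prepared; alpha yes -> prepared; cobalt no -> aborted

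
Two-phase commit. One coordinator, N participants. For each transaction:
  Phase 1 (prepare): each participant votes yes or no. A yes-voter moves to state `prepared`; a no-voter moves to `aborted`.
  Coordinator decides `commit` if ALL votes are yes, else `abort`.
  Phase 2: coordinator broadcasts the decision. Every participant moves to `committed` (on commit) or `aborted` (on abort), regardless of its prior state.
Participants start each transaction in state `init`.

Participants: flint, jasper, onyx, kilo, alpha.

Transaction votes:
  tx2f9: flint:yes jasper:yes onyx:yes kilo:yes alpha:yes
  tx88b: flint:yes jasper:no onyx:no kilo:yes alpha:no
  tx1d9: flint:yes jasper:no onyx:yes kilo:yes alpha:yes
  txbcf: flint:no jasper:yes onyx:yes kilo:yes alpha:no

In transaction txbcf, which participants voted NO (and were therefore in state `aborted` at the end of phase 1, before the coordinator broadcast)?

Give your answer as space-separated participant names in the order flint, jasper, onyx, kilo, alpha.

Txn txbcf phase 1: flint no -> aborted; jasper yes -> prepared; onyx yes -> prepared; kilo yes -> prepared; alpha no -> aborted

Answer: flint alpha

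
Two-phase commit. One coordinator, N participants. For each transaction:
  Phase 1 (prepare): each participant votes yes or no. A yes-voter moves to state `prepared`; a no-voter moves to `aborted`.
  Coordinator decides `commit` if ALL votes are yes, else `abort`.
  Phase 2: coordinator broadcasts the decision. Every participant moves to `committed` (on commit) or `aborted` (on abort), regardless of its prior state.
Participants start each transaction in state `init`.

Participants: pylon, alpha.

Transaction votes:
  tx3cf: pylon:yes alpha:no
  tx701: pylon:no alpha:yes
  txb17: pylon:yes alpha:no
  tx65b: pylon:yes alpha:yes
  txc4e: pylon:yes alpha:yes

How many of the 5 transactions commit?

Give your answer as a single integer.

Answer: 2

Derivation:
tx3cf: no from alpha -> abort (commits=0)
tx701: no from pylon -> abort (commits=0)
txb17: no from alpha -> abort (commits=0)
tx65b: all yes -> commit (commits=1)
txc4e: all yes -> commit (commits=2)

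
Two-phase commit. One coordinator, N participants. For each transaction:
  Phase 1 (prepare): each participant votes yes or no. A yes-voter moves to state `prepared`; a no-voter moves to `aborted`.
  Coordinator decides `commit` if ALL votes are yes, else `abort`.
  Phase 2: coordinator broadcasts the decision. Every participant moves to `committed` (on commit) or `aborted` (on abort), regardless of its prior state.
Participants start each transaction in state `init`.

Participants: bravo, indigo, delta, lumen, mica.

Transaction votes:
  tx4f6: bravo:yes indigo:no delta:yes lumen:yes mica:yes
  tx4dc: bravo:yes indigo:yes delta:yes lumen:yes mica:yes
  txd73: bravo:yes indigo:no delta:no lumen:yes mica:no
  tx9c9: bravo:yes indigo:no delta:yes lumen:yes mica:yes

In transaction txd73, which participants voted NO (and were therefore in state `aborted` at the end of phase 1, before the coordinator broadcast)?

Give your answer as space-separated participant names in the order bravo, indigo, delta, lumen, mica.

Answer: indigo delta mica

Derivation:
Txn txd73 phase 1: bravo yes -> prepared; indigo no -> aborted; delta no -> aborted; lumen yes -> prepared; mica no -> aborted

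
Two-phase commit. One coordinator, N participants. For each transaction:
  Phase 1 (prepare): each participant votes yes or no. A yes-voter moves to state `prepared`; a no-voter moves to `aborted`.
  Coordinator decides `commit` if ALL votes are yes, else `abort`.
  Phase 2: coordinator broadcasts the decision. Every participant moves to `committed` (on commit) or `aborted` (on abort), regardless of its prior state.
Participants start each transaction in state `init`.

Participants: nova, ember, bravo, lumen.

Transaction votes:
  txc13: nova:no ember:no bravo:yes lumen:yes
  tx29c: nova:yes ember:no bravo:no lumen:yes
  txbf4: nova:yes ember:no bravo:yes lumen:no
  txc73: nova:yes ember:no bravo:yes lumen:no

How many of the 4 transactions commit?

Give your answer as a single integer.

txc13: no from nova, ember -> abort (commits=0)
tx29c: no from ember, bravo -> abort (commits=0)
txbf4: no from ember, lumen -> abort (commits=0)
txc73: no from ember, lumen -> abort (commits=0)

Answer: 0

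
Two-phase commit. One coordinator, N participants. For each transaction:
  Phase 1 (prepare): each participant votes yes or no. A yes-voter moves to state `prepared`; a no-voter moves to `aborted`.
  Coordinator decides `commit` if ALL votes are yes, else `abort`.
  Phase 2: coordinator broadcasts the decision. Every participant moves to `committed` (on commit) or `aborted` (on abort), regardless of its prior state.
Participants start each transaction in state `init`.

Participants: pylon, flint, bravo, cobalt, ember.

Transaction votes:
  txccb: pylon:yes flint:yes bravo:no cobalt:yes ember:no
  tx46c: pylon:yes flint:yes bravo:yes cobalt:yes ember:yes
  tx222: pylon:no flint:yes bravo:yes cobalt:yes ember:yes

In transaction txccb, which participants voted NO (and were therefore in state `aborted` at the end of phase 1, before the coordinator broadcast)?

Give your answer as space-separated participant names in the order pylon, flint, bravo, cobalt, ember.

Answer: bravo ember

Derivation:
Txn txccb phase 1: pylon yes -> prepared; flint yes -> prepared; bravo no -> aborted; cobalt yes -> prepared; ember no -> aborted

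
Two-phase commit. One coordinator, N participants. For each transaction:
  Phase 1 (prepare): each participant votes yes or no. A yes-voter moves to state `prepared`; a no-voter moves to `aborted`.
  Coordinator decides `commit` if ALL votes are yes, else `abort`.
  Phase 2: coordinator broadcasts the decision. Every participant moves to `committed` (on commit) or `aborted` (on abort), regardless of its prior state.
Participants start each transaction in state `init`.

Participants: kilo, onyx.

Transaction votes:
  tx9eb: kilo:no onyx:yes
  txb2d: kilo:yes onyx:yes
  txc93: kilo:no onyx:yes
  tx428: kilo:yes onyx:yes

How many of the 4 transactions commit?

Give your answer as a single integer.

tx9eb: no from kilo -> abort (commits=0)
txb2d: all yes -> commit (commits=1)
txc93: no from kilo -> abort (commits=1)
tx428: all yes -> commit (commits=2)

Answer: 2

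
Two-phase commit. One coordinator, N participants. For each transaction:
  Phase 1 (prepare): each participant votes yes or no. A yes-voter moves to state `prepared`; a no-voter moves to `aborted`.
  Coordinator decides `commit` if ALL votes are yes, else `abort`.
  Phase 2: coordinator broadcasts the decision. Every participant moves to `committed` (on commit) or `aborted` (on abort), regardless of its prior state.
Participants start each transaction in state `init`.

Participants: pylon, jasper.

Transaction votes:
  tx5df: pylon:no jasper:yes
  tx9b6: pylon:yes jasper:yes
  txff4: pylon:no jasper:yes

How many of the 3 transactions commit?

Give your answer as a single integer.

Answer: 1

Derivation:
tx5df: no from pylon -> abort (commits=0)
tx9b6: all yes -> commit (commits=1)
txff4: no from pylon -> abort (commits=1)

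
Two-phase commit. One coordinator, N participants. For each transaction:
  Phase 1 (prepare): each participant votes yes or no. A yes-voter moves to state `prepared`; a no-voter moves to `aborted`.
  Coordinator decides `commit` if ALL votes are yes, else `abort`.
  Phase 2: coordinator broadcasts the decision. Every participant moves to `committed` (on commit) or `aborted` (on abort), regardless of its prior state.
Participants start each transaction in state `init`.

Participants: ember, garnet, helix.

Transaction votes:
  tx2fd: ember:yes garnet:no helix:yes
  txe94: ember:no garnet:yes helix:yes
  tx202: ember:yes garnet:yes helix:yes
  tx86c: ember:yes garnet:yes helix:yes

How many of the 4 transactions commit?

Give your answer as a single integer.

Answer: 2

Derivation:
tx2fd: no from garnet -> abort (commits=0)
txe94: no from ember -> abort (commits=0)
tx202: all yes -> commit (commits=1)
tx86c: all yes -> commit (commits=2)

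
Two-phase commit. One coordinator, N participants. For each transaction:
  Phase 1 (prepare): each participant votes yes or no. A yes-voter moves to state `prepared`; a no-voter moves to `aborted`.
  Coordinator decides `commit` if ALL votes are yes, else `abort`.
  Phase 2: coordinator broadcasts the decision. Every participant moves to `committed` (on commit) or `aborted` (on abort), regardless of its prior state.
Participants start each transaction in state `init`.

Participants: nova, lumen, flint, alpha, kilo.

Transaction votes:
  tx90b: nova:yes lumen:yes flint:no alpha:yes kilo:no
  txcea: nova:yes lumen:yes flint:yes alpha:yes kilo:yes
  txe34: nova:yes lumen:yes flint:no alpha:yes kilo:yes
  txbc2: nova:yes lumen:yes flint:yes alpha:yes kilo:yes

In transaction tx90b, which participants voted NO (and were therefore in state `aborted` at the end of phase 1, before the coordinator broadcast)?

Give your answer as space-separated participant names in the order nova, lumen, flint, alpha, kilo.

Txn tx90b phase 1: nova yes -> prepared; lumen yes -> prepared; flint no -> aborted; alpha yes -> prepared; kilo no -> aborted

Answer: flint kilo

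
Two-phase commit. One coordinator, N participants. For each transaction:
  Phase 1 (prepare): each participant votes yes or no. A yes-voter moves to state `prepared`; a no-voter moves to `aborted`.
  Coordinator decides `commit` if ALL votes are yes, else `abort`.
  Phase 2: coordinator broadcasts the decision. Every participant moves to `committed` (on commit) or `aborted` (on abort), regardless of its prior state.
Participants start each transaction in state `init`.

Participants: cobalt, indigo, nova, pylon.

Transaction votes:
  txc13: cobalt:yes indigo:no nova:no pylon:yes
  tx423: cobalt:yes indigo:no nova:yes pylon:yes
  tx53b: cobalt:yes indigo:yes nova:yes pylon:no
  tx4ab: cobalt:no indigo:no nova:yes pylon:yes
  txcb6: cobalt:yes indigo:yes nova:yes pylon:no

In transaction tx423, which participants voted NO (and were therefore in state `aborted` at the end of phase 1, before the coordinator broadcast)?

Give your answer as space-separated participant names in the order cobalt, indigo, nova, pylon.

Answer: indigo

Derivation:
Txn tx423 phase 1: cobalt yes -> prepared; indigo no -> aborted; nova yes -> prepared; pylon yes -> prepared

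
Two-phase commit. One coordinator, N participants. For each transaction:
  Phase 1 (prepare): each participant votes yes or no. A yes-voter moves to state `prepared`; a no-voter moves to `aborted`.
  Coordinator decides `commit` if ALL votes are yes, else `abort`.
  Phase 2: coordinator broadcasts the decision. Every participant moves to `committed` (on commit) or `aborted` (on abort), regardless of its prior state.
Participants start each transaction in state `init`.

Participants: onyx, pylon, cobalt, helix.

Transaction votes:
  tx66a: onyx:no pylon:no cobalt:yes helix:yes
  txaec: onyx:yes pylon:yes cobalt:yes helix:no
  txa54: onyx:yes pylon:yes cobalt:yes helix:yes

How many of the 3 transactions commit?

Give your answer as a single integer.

tx66a: no from onyx, pylon -> abort (commits=0)
txaec: no from helix -> abort (commits=0)
txa54: all yes -> commit (commits=1)

Answer: 1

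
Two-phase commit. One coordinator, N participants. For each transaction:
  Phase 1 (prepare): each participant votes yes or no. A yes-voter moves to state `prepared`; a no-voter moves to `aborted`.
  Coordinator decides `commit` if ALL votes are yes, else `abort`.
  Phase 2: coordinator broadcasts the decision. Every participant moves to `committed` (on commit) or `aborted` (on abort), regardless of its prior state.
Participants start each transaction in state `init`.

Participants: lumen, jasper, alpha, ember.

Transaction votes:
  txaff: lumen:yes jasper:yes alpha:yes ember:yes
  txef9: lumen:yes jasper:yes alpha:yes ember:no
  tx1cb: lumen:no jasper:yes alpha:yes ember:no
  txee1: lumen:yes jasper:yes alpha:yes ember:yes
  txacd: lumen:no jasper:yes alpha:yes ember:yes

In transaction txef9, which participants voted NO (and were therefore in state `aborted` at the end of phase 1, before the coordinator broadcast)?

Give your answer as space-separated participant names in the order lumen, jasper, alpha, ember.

Txn txef9 phase 1: lumen yes -> prepared; jasper yes -> prepared; alpha yes -> prepared; ember no -> aborted

Answer: ember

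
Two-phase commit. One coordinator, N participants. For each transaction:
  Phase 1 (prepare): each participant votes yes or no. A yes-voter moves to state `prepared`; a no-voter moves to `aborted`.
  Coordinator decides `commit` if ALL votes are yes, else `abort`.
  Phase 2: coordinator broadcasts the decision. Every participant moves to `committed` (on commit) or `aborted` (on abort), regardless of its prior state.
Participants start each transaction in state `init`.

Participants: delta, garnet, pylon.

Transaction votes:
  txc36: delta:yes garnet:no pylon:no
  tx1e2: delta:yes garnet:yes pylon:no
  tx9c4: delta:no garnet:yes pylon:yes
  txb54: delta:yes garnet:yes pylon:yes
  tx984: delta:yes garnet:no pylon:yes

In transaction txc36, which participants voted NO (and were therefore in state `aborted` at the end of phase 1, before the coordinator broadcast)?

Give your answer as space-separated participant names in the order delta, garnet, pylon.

Txn txc36 phase 1: delta yes -> prepared; garnet no -> aborted; pylon no -> aborted

Answer: garnet pylon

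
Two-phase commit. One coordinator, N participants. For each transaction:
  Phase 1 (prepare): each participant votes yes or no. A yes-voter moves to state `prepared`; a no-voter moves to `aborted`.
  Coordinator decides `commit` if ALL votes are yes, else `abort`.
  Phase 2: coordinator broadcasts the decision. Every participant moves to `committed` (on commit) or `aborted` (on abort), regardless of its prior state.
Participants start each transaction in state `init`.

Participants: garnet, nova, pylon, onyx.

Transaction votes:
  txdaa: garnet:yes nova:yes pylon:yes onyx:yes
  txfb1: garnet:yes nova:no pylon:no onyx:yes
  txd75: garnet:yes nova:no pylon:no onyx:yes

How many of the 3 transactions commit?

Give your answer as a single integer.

txdaa: all yes -> commit (commits=1)
txfb1: no from nova, pylon -> abort (commits=1)
txd75: no from nova, pylon -> abort (commits=1)

Answer: 1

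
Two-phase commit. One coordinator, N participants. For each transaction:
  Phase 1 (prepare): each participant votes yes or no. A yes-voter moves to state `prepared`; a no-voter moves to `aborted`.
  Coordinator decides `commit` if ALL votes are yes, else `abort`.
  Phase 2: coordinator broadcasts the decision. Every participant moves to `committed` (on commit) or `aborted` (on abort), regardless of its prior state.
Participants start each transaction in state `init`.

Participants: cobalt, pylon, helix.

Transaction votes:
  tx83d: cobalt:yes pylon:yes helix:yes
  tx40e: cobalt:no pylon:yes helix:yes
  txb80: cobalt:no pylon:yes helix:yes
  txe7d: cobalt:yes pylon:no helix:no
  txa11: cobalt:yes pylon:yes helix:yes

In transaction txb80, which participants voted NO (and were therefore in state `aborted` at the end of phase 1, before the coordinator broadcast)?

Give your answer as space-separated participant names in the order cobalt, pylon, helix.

Answer: cobalt

Derivation:
Txn txb80 phase 1: cobalt no -> aborted; pylon yes -> prepared; helix yes -> prepared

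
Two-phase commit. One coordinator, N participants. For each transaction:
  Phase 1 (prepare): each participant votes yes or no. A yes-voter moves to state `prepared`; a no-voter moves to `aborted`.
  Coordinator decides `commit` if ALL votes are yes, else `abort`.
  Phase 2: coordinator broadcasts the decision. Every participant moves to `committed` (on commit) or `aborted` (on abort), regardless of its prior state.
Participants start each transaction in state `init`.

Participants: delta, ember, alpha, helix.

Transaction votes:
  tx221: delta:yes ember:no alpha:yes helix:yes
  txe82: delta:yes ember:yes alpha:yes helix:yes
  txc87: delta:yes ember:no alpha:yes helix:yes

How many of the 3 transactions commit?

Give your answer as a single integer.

Answer: 1

Derivation:
tx221: no from ember -> abort (commits=0)
txe82: all yes -> commit (commits=1)
txc87: no from ember -> abort (commits=1)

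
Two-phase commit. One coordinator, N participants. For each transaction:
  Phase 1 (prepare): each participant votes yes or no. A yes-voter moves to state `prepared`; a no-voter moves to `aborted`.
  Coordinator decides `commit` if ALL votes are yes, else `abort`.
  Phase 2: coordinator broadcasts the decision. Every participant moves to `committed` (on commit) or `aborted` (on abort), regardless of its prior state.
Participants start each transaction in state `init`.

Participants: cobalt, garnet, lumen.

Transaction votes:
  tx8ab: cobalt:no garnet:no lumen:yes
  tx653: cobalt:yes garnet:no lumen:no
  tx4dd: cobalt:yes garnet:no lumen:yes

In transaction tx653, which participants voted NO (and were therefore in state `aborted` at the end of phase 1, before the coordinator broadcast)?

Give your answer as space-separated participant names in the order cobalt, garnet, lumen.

Txn tx653 phase 1: cobalt yes -> prepared; garnet no -> aborted; lumen no -> aborted

Answer: garnet lumen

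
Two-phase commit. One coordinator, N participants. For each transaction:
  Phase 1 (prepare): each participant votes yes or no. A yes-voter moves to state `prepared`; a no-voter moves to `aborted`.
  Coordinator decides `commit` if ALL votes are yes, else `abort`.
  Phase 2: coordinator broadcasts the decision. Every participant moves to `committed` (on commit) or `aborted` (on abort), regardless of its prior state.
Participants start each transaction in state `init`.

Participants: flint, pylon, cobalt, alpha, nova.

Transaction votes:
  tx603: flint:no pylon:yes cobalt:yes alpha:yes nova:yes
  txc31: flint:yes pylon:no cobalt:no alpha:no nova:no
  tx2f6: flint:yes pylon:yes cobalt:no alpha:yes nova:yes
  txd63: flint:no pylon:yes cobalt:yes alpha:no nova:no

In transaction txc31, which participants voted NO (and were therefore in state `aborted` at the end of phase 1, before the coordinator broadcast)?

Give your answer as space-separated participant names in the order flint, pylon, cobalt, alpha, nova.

Answer: pylon cobalt alpha nova

Derivation:
Txn txc31 phase 1: flint yes -> prepared; pylon no -> aborted; cobalt no -> aborted; alpha no -> aborted; nova no -> aborted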